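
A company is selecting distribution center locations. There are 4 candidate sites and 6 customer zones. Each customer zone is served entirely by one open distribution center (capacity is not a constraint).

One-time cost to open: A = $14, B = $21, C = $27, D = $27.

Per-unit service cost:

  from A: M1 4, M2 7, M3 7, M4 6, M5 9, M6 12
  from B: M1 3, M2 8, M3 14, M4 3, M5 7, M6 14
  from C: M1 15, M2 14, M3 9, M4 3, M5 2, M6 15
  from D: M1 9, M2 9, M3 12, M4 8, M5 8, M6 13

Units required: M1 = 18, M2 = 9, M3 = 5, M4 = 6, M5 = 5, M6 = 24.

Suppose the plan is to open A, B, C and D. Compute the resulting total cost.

Each customer zone is assigned to its cheapest site among the open ones.
{A, B, C, D}: M1→B 3·18=54, M2→A 7·9=63, M3→A 7·5=35, M4→B 3·6=18, M5→C 2·5=10, M6→A 12·24=288. Service 468; fixed 89; total 557.

Total cost: 557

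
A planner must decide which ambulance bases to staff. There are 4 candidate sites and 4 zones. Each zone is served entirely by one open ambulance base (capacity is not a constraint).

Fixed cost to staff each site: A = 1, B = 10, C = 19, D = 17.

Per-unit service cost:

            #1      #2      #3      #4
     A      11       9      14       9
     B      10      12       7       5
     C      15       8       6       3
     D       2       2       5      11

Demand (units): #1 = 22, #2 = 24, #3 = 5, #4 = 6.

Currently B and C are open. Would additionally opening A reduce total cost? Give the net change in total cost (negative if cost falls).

Current service cost with {B, C}: 460.
Adding A: each zone re-picks its cheapest; new service cost 460, saving 0.
Extra fixed cost: 1. Net change = 1 − 0 = 1.
(Totals: 489 → 490.)

No — net change +1 (cost rises by 1).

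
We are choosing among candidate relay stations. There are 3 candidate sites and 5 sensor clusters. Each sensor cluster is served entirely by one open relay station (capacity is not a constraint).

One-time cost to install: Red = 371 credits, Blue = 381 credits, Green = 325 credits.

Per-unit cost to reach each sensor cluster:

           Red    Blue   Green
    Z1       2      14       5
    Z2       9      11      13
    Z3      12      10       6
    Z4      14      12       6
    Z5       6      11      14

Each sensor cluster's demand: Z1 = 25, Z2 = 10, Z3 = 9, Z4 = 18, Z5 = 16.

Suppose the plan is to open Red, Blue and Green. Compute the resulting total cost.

Each sensor cluster is assigned to its cheapest site among the open ones.
{Red, Blue, Green}: Z1→Red 2·25=50, Z2→Red 9·10=90, Z3→Green 6·9=54, Z4→Green 6·18=108, Z5→Red 6·16=96. Service 398; fixed 1077; total 1475.

Total cost: 1475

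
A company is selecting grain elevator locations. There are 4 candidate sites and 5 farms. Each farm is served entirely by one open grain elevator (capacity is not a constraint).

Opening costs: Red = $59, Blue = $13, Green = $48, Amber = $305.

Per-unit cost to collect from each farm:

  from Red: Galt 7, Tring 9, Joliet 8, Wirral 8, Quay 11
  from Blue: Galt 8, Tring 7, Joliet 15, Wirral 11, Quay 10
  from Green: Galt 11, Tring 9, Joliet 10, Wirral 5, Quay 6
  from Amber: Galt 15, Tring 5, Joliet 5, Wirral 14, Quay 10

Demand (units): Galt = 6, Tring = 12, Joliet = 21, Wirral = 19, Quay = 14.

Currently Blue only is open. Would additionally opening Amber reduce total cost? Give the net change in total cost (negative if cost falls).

No — net change +71 (cost rises by 71).

Current service cost with {Blue}: 796.
Adding Amber: each farm re-picks its cheapest; new service cost 562, saving 234.
Extra fixed cost: 305. Net change = 305 − 234 = 71.
(Totals: 809 → 880.)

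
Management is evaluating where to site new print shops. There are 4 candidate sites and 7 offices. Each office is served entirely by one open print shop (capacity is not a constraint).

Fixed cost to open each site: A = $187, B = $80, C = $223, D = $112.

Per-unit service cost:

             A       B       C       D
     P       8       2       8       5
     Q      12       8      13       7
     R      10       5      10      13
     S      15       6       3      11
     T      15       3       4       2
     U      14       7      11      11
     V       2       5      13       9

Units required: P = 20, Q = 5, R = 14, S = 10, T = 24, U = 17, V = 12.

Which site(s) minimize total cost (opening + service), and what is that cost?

For any fixed open set, each office goes to its cheapest open site; total = fixed + service.
{B}: P→B 2·20=40, Q→B 8·5=40, R→B 5·14=70, S→B 6·10=60, T→B 3·24=72, U→B 7·17=119, V→B 5·12=60. Service 461; fixed 80; total 541.
{B, D}: P→B 2·20=40, Q→D 7·5=35, R→B 5·14=70, S→B 6·10=60, T→D 2·24=48, U→B 7·17=119, V→B 5·12=60. Service 432; fixed 192; total 624.
{A, B}: service 425 + fixed 267 = 692
{A, B, C, D}: service 366 + fixed 602 = 968
No other subset beats 541.

Open B only; minimum total cost 541.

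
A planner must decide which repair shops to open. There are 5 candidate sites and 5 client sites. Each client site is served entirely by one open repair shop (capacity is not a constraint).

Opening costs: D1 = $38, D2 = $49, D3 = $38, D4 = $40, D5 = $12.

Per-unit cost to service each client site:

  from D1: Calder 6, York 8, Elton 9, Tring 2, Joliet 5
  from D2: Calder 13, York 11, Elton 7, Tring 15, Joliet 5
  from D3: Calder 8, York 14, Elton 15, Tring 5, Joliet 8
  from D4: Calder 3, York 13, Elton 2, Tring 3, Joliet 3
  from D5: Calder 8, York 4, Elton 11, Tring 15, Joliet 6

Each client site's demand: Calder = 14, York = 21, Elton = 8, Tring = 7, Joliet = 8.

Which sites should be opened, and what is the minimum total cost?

For any fixed open set, each client site goes to its cheapest open site; total = fixed + service.
{D4, D5}: Calder→D4 3·14=42, York→D5 4·21=84, Elton→D4 2·8=16, Tring→D4 3·7=21, Joliet→D4 3·8=24. Service 187; fixed 52; total 239.
{D1, D4, D5}: service 180 + fixed 90 = 270
{D3, D4, D5}: service 187 + fixed 90 = 277
{D1, D2, D3, D4, D5}: Calder→D4 3·14=42, York→D5 4·21=84, Elton→D4 2·8=16, Tring→D1 2·7=14, Joliet→D4 3·8=24. Service 180; fixed 177; total 357.
No other subset beats 239.

Open D4 and D5; minimum total cost 239.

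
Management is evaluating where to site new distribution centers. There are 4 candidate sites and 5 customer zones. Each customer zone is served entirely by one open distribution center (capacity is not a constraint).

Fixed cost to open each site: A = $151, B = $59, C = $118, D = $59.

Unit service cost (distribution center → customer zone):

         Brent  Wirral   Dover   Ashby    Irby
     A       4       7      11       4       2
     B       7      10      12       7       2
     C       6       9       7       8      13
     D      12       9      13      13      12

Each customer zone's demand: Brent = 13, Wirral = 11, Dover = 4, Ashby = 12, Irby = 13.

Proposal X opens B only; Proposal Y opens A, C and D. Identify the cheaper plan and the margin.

Proposal X is cheaper by 141.

Proposal X: {B}: Brent→B 7·13=91, Wirral→B 10·11=110, Dover→B 12·4=48, Ashby→B 7·12=84, Irby→B 2·13=26. Service 359; fixed 59; total 418.
Proposal Y: {A, C, D}: Brent→A 4·13=52, Wirral→A 7·11=77, Dover→C 7·4=28, Ashby→A 4·12=48, Irby→A 2·13=26. Service 231; fixed 328; total 559.
Difference: |418 − 559| = 141.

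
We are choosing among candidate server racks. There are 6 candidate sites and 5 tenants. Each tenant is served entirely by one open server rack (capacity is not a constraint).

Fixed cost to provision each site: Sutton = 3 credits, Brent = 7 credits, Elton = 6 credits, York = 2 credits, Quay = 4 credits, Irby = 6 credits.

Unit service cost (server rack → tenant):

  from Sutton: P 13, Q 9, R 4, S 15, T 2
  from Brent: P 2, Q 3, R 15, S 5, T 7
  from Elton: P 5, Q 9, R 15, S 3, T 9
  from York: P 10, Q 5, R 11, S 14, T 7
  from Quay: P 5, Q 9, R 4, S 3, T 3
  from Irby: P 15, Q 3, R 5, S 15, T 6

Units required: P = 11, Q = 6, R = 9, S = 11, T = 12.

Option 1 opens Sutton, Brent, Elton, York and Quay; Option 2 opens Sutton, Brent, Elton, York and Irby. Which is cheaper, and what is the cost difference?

Option 1 is cheaper by 2.

Option 1: {Sutton, Brent, Elton, York, Quay}: P→Brent 2·11=22, Q→Brent 3·6=18, R→Sutton 4·9=36, S→Elton 3·11=33, T→Sutton 2·12=24. Service 133; fixed 22; total 155.
Option 2: {Sutton, Brent, Elton, York, Irby}: P→Brent 2·11=22, Q→Brent 3·6=18, R→Sutton 4·9=36, S→Elton 3·11=33, T→Sutton 2·12=24. Service 133; fixed 24; total 157.
Difference: |155 − 157| = 2.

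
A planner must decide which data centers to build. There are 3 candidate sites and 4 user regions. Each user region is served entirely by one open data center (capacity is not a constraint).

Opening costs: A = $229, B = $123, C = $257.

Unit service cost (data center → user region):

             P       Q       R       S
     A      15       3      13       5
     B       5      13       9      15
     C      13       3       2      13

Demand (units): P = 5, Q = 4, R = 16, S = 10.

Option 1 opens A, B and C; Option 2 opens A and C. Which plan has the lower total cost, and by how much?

Option 1: {A, B, C}: P→B 5·5=25, Q→A 3·4=12, R→C 2·16=32, S→A 5·10=50. Service 119; fixed 609; total 728.
Option 2: {A, C}: P→C 13·5=65, Q→A 3·4=12, R→C 2·16=32, S→A 5·10=50. Service 159; fixed 486; total 645.
Difference: |728 − 645| = 83.

Option 2 is cheaper by 83.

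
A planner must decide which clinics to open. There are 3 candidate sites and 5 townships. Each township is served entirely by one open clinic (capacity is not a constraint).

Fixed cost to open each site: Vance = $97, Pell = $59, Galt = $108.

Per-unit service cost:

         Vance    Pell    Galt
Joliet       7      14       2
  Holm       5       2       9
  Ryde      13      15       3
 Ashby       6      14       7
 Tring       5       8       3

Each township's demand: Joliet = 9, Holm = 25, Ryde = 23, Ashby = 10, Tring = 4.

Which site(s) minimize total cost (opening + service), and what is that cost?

Open Pell and Galt; minimum total cost 386.

For any fixed open set, each township goes to its cheapest open site; total = fixed + service.
{Pell, Galt}: Joliet→Galt 2·9=18, Holm→Pell 2·25=50, Ryde→Galt 3·23=69, Ashby→Galt 7·10=70, Tring→Galt 3·4=12. Service 219; fixed 167; total 386.
{Vance, Pell, Galt}: service 209 + fixed 264 = 473
{Vance, Galt}: Joliet→Galt 2·9=18, Holm→Vance 5·25=125, Ryde→Galt 3·23=69, Ashby→Vance 6·10=60, Tring→Galt 3·4=12. Service 284; fixed 205; total 489.
{Pell}: service 693 + fixed 59 = 752
(All 7 nonempty subsets were checked; Pell and Galt is lowest.)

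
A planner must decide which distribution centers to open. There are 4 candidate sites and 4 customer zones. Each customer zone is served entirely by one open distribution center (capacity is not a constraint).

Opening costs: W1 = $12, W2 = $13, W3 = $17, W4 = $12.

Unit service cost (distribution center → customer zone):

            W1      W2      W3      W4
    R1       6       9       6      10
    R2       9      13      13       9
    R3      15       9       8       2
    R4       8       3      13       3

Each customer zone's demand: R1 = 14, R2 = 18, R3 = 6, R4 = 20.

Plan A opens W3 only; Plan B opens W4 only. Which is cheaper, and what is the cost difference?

Plan A: {W3}: R1→W3 6·14=84, R2→W3 13·18=234, R3→W3 8·6=48, R4→W3 13·20=260. Service 626; fixed 17; total 643.
Plan B: {W4}: R1→W4 10·14=140, R2→W4 9·18=162, R3→W4 2·6=12, R4→W4 3·20=60. Service 374; fixed 12; total 386.
Difference: |643 − 386| = 257.

Plan B is cheaper by 257.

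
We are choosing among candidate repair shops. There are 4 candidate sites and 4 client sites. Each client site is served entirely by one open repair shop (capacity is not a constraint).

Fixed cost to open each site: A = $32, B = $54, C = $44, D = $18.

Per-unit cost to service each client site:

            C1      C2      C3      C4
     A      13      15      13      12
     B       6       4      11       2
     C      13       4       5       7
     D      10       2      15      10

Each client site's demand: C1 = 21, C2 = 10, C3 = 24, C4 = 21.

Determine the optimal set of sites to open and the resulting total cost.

For any fixed open set, each client site goes to its cheapest open site; total = fixed + service.
{B, C, D}: C1→B 6·21=126, C2→D 2·10=20, C3→C 5·24=120, C4→B 2·21=42. Service 308; fixed 116; total 424.
{B, C}: C1→B 6·21=126, C2→B 4·10=40, C3→C 5·24=120, C4→B 2·21=42. Service 328; fixed 98; total 426.
{A, B, C, D}: service 308 + fixed 148 = 456
{D}: C1→D 10·21=210, C2→D 2·10=20, C3→D 15·24=360, C4→D 10·21=210. Service 800; fixed 18; total 818.
No other subset beats 424.

Open B, C and D; minimum total cost 424.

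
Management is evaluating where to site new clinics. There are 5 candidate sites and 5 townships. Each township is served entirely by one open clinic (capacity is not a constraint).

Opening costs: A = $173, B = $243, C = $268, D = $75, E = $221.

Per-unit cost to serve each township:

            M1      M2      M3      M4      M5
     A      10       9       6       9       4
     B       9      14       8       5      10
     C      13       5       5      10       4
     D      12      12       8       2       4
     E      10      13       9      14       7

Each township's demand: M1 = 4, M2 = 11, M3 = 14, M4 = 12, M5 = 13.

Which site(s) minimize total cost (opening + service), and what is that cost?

Open D only; minimum total cost 443.

For any fixed open set, each township goes to its cheapest open site; total = fixed + service.
{D}: M1→D 12·4=48, M2→D 12·11=132, M3→D 8·14=112, M4→D 2·12=24, M5→D 4·13=52. Service 368; fixed 75; total 443.
{A, D}: M1→A 10·4=40, M2→A 9·11=99, M3→A 6·14=84, M4→D 2·12=24, M5→A 4·13=52. Service 299; fixed 248; total 547.
{A}: service 383 + fixed 173 = 556
{A, B, C, D, E}: service 237 + fixed 980 = 1217
No other subset beats 443.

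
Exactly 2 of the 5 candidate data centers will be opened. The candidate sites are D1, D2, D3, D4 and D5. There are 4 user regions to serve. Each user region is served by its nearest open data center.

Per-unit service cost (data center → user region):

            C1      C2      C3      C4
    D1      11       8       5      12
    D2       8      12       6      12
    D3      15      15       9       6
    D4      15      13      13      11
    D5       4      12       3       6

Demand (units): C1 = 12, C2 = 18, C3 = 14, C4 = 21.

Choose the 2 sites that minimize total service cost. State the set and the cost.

With exactly 2 open, each user region uses its cheapest among the chosen.
{D1, D5}: C1→D5 4·12=48, C2→D1 8·18=144, C3→D5 3·14=42, C4→D5 6·21=126. Service cost 360.
{D2, D5}: service cost 432
{D3, D5}: service cost 432
Among all 10 size-2 choices, {D1, D5} is lowest.

Choose D1 and D5; total service cost 360.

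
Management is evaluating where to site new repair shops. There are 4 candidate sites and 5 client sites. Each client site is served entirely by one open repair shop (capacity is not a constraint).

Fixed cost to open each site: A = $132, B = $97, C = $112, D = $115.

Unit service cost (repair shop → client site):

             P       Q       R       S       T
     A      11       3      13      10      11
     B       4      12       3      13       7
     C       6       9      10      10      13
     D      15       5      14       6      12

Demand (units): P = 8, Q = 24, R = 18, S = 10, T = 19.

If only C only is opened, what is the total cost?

Each client site is assigned to its cheapest site among the open ones.
{C}: P→C 6·8=48, Q→C 9·24=216, R→C 10·18=180, S→C 10·10=100, T→C 13·19=247. Service 791; fixed 112; total 903.

Total cost: 903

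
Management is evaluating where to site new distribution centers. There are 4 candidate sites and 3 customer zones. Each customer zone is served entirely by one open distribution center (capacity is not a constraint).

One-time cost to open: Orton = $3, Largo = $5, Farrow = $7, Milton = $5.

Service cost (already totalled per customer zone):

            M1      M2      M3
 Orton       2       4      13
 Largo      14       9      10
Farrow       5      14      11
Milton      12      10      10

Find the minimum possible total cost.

Minimum total cost: 22

For any fixed open set, each customer zone goes to its cheapest open site; total = fixed + service.
{Orton}: M1→Orton 2, M2→Orton 4, M3→Orton 13. Service 19; fixed 3; total 22.
{Orton, Largo}: service 16 + fixed 8 = 24
{Orton, Milton}: M1→Orton 2, M2→Orton 4, M3→Milton 10. Service 16; fixed 8; total 24.
{Orton, Largo, Farrow, Milton}: M1→Orton 2, M2→Orton 4, M3→Largo 10. Service 16; fixed 20; total 36.
No other subset beats 22.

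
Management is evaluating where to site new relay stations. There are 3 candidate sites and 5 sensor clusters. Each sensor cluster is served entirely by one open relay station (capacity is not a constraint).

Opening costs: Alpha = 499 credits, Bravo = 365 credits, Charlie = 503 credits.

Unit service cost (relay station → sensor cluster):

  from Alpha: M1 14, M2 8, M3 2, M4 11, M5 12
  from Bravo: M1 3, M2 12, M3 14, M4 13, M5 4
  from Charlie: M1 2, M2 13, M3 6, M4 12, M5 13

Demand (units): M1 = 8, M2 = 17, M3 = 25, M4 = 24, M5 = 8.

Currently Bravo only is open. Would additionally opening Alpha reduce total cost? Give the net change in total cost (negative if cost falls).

No — net change +83 (cost rises by 83).

Current service cost with {Bravo}: 922.
Adding Alpha: each sensor cluster re-picks its cheapest; new service cost 506, saving 416.
Extra fixed cost: 499. Net change = 499 − 416 = 83.
(Totals: 1287 → 1370.)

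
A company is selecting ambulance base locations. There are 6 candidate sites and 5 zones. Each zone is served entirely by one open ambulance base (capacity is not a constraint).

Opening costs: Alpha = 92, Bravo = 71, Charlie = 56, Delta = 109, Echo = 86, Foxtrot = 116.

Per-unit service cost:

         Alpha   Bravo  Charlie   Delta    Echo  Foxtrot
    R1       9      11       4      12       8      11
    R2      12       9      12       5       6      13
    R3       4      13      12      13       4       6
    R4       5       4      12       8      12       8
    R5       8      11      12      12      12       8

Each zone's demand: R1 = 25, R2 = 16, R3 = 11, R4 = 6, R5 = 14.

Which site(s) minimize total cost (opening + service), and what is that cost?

For any fixed open set, each zone goes to its cheapest open site; total = fixed + service.
{Alpha, Charlie, Echo}: R1→Charlie 4·25=100, R2→Echo 6·16=96, R3→Alpha 4·11=44, R4→Alpha 5·6=30, R5→Alpha 8·14=112. Service 382; fixed 234; total 616.
{Charlie, Echo}: service 480 + fixed 142 = 622
{Alpha, Charlie, Delta}: R1→Charlie 4·25=100, R2→Delta 5·16=80, R3→Alpha 4·11=44, R4→Alpha 5·6=30, R5→Alpha 8·14=112. Service 366; fixed 257; total 623.
{Alpha, Bravo, Charlie, Delta, Echo, Foxtrot}: service 360 + fixed 530 = 890
No other subset beats 616.

Open Alpha, Charlie and Echo; minimum total cost 616.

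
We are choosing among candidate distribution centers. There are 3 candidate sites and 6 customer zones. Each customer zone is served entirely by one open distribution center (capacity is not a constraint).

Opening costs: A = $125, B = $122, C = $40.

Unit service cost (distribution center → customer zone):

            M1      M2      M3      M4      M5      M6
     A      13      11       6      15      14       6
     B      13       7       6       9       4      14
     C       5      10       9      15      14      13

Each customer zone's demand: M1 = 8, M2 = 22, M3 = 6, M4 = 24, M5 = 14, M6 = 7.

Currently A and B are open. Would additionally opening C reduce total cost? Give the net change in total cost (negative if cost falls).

Yes — net change −24 (cost falls by 24).

Current service cost with {A, B}: 608.
Adding C: each customer zone re-picks its cheapest; new service cost 544, saving 64.
Extra fixed cost: 40. Net change = 40 − 64 = -24.
(Totals: 855 → 831.)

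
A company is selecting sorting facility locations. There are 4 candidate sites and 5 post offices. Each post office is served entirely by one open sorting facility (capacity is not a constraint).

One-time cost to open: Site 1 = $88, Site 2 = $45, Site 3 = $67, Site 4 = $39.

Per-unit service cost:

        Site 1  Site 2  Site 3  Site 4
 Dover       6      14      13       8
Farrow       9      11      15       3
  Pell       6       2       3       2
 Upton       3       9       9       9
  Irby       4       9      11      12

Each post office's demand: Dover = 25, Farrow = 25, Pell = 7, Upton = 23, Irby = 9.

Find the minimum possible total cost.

Minimum total cost: 471

For any fixed open set, each post office goes to its cheapest open site; total = fixed + service.
{Site 1, Site 4}: Dover→Site 1 6·25=150, Farrow→Site 4 3·25=75, Pell→Site 4 2·7=14, Upton→Site 1 3·23=69, Irby→Site 1 4·9=36. Service 344; fixed 127; total 471.
{Site 1, Site 2, Site 4}: service 344 + fixed 172 = 516
{Site 1, Site 3, Site 4}: service 344 + fixed 194 = 538
{Site 1, Site 2, Site 3, Site 4}: Dover→Site 1 6·25=150, Farrow→Site 4 3·25=75, Pell→Site 2 2·7=14, Upton→Site 1 3·23=69, Irby→Site 1 4·9=36. Service 344; fixed 239; total 583.
No other subset beats 471.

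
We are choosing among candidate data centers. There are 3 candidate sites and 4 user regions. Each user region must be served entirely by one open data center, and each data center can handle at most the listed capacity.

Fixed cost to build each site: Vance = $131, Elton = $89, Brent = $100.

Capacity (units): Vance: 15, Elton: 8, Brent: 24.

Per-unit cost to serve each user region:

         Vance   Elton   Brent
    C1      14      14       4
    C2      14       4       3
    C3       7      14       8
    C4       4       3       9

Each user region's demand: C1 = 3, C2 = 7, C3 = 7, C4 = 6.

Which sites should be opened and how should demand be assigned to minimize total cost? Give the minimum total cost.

Open {Brent}: C1→Brent 4·3=12, C2→Brent 3·7=21, C3→Brent 8·7=56, C4→Brent 9·6=54.
Loads: Brent carries 23/24. Service 143; fixed 100; total 243.
Next best feasible plan costs 296.

Minimum total cost: 243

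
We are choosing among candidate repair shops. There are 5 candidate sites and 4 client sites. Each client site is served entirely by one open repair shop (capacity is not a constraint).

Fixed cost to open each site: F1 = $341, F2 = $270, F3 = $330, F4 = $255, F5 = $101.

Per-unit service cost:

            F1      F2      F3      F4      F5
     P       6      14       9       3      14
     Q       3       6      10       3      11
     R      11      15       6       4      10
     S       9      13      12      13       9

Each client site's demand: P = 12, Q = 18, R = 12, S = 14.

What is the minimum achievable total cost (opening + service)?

Minimum total cost: 575

For any fixed open set, each client site goes to its cheapest open site; total = fixed + service.
{F4}: P→F4 3·12=36, Q→F4 3·18=54, R→F4 4·12=48, S→F4 13·14=182. Service 320; fixed 255; total 575.
{F4, F5}: service 264 + fixed 356 = 620
{F5}: service 612 + fixed 101 = 713
{F1, F2, F3, F4, F5}: P→F4 3·12=36, Q→F1 3·18=54, R→F4 4·12=48, S→F1 9·14=126. Service 264; fixed 1297; total 1561.
No other subset beats 575.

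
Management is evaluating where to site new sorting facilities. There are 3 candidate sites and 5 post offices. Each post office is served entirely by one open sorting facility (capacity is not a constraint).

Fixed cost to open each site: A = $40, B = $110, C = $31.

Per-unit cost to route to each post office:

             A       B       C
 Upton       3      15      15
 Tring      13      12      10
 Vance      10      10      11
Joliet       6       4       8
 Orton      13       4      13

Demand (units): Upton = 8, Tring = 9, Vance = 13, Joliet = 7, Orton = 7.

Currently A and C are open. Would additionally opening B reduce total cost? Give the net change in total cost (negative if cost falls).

Current service cost with {A, C}: 377.
Adding B: each post office re-picks its cheapest; new service cost 300, saving 77.
Extra fixed cost: 110. Net change = 110 − 77 = 33.
(Totals: 448 → 481.)

No — net change +33 (cost rises by 33).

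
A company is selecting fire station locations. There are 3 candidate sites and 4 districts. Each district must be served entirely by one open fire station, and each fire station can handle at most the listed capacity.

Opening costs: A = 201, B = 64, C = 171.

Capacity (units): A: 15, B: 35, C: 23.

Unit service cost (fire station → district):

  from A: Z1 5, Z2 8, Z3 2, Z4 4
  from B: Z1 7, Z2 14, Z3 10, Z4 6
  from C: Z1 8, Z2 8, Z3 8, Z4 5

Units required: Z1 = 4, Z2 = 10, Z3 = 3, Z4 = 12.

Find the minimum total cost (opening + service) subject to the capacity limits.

Open {B}: Z1→B 7·4=28, Z2→B 14·10=140, Z3→B 10·3=30, Z4→B 6·12=72.
Loads: B carries 29/35. Service 270; fixed 64; total 334.
Next best feasible plan costs 433.

Minimum total cost: 334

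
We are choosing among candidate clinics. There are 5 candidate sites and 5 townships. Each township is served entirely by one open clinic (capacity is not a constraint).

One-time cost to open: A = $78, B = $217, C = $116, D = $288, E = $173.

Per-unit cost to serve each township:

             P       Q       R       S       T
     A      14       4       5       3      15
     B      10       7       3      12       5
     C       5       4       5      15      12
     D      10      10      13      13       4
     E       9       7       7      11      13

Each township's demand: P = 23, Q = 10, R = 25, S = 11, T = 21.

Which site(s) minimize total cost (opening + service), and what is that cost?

Open A and C; minimum total cost 759.

For any fixed open set, each township goes to its cheapest open site; total = fixed + service.
{A, C}: P→C 5·23=115, Q→A 4·10=40, R→A 5·25=125, S→A 3·11=33, T→C 12·21=252. Service 565; fixed 194; total 759.
{A, B}: P→B 10·23=230, Q→A 4·10=40, R→B 3·25=75, S→A 3·11=33, T→B 5·21=105. Service 483; fixed 295; total 778.
{A, B, C}: P→C 5·23=115, Q→A 4·10=40, R→B 3·25=75, S→A 3·11=33, T→B 5·21=105. Service 368; fixed 411; total 779.
{A, B, C, D, E}: service 347 + fixed 872 = 1219
No other subset beats 759.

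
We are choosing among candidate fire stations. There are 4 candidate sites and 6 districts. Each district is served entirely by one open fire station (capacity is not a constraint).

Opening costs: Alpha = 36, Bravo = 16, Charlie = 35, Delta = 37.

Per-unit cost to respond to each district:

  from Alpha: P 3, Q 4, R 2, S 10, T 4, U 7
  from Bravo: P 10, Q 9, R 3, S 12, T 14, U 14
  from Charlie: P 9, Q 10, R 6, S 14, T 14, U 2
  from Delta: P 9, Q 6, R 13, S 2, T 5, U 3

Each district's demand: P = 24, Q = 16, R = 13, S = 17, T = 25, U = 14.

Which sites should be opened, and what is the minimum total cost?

Open Alpha and Delta; minimum total cost 411.

For any fixed open set, each district goes to its cheapest open site; total = fixed + service.
{Alpha, Delta}: P→Alpha 3·24=72, Q→Alpha 4·16=64, R→Alpha 2·13=26, S→Delta 2·17=34, T→Alpha 4·25=100, U→Delta 3·14=42. Service 338; fixed 73; total 411.
{Alpha, Bravo, Delta}: service 338 + fixed 89 = 427
{Alpha, Charlie, Delta}: service 324 + fixed 108 = 432
{Alpha, Bravo, Charlie, Delta}: P→Alpha 3·24=72, Q→Alpha 4·16=64, R→Alpha 2·13=26, S→Delta 2·17=34, T→Alpha 4·25=100, U→Charlie 2·14=28. Service 324; fixed 124; total 448.
No other subset beats 411.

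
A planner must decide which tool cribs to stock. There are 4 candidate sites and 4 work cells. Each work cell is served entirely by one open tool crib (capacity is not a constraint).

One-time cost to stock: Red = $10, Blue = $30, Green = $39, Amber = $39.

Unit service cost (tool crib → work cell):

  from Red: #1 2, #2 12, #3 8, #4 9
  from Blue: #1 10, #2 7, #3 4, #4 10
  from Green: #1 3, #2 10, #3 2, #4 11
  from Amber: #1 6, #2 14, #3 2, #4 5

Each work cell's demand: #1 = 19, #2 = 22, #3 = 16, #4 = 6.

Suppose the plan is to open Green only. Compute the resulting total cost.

Each work cell is assigned to its cheapest site among the open ones.
{Green}: #1→Green 3·19=57, #2→Green 10·22=220, #3→Green 2·16=32, #4→Green 11·6=66. Service 375; fixed 39; total 414.

Total cost: 414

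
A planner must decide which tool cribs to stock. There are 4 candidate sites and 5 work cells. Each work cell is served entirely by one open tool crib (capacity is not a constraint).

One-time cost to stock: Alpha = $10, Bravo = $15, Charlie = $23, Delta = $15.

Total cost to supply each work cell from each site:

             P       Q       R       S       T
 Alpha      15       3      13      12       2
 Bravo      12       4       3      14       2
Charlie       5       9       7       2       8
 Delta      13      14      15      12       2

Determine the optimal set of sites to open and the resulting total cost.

For any fixed open set, each work cell goes to its cheapest open site; total = fixed + service.
{Bravo}: P→Bravo 12, Q→Bravo 4, R→Bravo 3, S→Bravo 14, T→Bravo 2. Service 35; fixed 15; total 50.
{Alpha, Charlie}: service 19 + fixed 33 = 52
{Bravo, Charlie}: service 16 + fixed 38 = 54
{Alpha, Bravo, Charlie, Delta}: P→Charlie 5, Q→Alpha 3, R→Bravo 3, S→Charlie 2, T→Alpha 2. Service 15; fixed 63; total 78.
(All 15 nonempty subsets were checked; Bravo only is lowest.)

Open Bravo only; minimum total cost 50.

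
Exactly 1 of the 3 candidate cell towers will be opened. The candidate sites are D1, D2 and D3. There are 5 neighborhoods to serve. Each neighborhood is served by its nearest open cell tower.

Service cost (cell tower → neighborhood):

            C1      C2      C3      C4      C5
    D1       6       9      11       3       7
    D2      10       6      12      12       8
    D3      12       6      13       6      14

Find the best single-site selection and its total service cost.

Choose D1 only; total service cost 36.

With exactly 1 open, each neighborhood uses its cheapest among the chosen.
{D1}: C1→D1 6, C2→D1 9, C3→D1 11, C4→D1 3, C5→D1 7. Service cost 36.
{D2}: service cost 48
{D3}: service cost 51
Among all 3 size-1 choices, {D1} is lowest.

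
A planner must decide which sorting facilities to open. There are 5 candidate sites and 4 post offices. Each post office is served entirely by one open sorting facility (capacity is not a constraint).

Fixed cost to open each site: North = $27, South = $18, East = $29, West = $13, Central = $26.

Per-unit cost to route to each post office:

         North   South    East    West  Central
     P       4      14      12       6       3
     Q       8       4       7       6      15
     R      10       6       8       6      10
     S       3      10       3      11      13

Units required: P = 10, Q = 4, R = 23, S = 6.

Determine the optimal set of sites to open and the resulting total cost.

For any fixed open set, each post office goes to its cheapest open site; total = fixed + service.
{North, South}: P→North 4·10=40, Q→South 4·4=16, R→South 6·23=138, S→North 3·6=18. Service 212; fixed 45; total 257.
{North, West}: P→North 4·10=40, Q→West 6·4=24, R→West 6·23=138, S→North 3·6=18. Service 220; fixed 40; total 260.
{North, South, West}: service 212 + fixed 58 = 270
{North, South, East, West, Central}: P→Central 3·10=30, Q→South 4·4=16, R→South 6·23=138, S→North 3·6=18. Service 202; fixed 113; total 315.
No other subset beats 257.

Open North and South; minimum total cost 257.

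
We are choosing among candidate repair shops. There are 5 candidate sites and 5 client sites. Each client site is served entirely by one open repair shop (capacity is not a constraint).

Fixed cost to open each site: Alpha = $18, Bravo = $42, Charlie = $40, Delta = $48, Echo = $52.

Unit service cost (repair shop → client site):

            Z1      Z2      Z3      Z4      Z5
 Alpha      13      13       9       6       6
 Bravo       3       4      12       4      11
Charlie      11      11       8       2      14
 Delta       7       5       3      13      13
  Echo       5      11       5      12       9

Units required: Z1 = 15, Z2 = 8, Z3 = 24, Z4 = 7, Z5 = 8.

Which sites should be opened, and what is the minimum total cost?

For any fixed open set, each client site goes to its cheapest open site; total = fixed + service.
{Alpha, Bravo, Delta}: Z1→Bravo 3·15=45, Z2→Bravo 4·8=32, Z3→Delta 3·24=72, Z4→Bravo 4·7=28, Z5→Alpha 6·8=48. Service 225; fixed 108; total 333.
{Bravo, Delta}: service 265 + fixed 90 = 355
{Alpha, Bravo, Charlie, Delta}: Z1→Bravo 3·15=45, Z2→Bravo 4·8=32, Z3→Delta 3·24=72, Z4→Charlie 2·7=14, Z5→Alpha 6·8=48. Service 211; fixed 148; total 359.
{Alpha, Bravo, Charlie, Delta, Echo}: Z1→Bravo 3·15=45, Z2→Bravo 4·8=32, Z3→Delta 3·24=72, Z4→Charlie 2·7=14, Z5→Alpha 6·8=48. Service 211; fixed 200; total 411.
No other subset beats 333.

Open Alpha, Bravo and Delta; minimum total cost 333.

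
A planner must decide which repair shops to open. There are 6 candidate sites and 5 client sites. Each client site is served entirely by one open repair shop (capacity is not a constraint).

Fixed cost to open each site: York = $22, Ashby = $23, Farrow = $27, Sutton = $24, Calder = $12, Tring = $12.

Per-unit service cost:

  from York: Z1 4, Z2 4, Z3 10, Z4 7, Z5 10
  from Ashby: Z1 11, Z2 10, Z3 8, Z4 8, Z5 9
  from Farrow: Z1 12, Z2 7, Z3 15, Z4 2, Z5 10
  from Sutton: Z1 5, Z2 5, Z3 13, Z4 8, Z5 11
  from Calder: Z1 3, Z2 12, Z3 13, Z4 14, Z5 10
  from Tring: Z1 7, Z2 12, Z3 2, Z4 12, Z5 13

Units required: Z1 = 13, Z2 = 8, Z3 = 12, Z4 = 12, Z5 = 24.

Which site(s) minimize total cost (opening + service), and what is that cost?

For any fixed open set, each client site goes to its cheapest open site; total = fixed + service.
{York, Ashby, Farrow, Calder, Tring}: Z1→Calder 3·13=39, Z2→York 4·8=32, Z3→Tring 2·12=24, Z4→Farrow 2·12=24, Z5→Ashby 9·24=216. Service 335; fixed 96; total 431.
{York, Ashby, Farrow, Tring}: service 348 + fixed 84 = 432
{York, Farrow, Calder, Tring}: Z1→Calder 3·13=39, Z2→York 4·8=32, Z3→Tring 2·12=24, Z4→Farrow 2·12=24, Z5→York 10·24=240. Service 359; fixed 73; total 432.
{York, Ashby, Farrow, Sutton, Calder, Tring}: Z1→Calder 3·13=39, Z2→York 4·8=32, Z3→Tring 2·12=24, Z4→Farrow 2·12=24, Z5→Ashby 9·24=216. Service 335; fixed 120; total 455.
No other subset beats 431.

Open York, Ashby, Farrow, Calder and Tring; minimum total cost 431.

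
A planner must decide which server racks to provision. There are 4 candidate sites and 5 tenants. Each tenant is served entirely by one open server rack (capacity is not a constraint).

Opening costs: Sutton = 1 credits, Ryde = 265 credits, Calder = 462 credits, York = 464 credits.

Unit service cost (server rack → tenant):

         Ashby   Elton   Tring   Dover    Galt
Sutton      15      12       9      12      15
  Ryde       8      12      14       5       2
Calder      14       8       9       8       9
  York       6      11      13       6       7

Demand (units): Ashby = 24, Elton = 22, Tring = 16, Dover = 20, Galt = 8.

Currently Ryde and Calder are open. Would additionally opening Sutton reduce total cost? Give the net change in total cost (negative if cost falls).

Current service cost with {Ryde, Calder}: 628.
Adding Sutton: each tenant re-picks its cheapest; new service cost 628, saving 0.
Extra fixed cost: 1. Net change = 1 − 0 = 1.
(Totals: 1355 → 1356.)

No — net change +1 (cost rises by 1).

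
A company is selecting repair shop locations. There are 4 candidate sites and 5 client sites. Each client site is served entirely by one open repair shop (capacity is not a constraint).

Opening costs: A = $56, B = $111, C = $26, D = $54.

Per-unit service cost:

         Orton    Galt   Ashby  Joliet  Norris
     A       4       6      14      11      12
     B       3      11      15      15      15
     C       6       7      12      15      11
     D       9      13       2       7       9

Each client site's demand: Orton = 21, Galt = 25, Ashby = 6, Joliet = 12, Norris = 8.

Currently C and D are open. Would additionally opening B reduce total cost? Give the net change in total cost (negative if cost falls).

Current service cost with {C, D}: 469.
Adding B: each client site re-picks its cheapest; new service cost 406, saving 63.
Extra fixed cost: 111. Net change = 111 − 63 = 48.
(Totals: 549 → 597.)

No — net change +48 (cost rises by 48).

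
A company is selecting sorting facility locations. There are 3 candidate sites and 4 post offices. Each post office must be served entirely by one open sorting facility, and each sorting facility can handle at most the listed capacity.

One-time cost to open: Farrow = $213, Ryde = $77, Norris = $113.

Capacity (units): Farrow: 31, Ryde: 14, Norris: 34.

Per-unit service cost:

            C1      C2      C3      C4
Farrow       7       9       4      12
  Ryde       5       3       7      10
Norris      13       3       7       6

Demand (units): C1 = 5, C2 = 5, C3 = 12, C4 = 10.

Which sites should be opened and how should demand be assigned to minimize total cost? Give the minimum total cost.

Minimum total cost: 337

Open {Norris}: C1→Norris 13·5=65, C2→Norris 3·5=15, C3→Norris 7·12=84, C4→Norris 6·10=60.
Loads: Norris carries 32/34. Service 224; fixed 113; total 337.
Next best feasible plan costs 374.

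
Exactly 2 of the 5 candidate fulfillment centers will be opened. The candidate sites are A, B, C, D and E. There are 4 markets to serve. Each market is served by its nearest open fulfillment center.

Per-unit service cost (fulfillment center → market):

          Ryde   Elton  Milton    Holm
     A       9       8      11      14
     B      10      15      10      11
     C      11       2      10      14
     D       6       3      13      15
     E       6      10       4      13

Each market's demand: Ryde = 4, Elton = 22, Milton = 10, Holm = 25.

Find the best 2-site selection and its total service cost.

Choose C and E; total service cost 433.

With exactly 2 open, each market uses its cheapest among the chosen.
{C, E}: Ryde→E 6·4=24, Elton→C 2·22=44, Milton→E 4·10=40, Holm→E 13·25=325. Service cost 433.
{D, E}: service cost 455
{B, C}: service cost 459
Among all 10 size-2 choices, {C, E} is lowest.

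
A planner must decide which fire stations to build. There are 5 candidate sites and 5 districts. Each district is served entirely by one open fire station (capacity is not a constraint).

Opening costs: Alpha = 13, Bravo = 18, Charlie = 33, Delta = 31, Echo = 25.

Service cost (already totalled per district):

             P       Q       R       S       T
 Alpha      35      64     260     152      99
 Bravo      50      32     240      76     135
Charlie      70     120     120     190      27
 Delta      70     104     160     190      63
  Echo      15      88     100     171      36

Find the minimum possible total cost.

For any fixed open set, each district goes to its cheapest open site; total = fixed + service.
{Bravo, Echo}: P→Echo 15, Q→Bravo 32, R→Echo 100, S→Bravo 76, T→Echo 36. Service 259; fixed 43; total 302.
{Alpha, Bravo, Echo}: service 259 + fixed 56 = 315
{Bravo, Charlie, Echo}: service 250 + fixed 76 = 326
{Alpha, Bravo, Charlie, Delta, Echo}: service 250 + fixed 120 = 370
No other subset beats 302.

Minimum total cost: 302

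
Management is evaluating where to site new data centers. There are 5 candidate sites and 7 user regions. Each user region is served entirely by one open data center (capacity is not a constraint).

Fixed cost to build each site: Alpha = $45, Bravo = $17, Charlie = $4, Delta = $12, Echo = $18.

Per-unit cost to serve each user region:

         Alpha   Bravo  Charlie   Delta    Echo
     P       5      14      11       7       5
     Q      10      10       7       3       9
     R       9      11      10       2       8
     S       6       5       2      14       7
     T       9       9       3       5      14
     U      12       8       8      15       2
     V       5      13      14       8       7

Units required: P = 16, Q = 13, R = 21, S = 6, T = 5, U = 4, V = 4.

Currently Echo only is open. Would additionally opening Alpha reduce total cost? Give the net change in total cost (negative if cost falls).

Current service cost with {Echo}: 513.
Adding Alpha: each user region re-picks its cheapest; new service cost 474, saving 39.
Extra fixed cost: 45. Net change = 45 − 39 = 6.
(Totals: 531 → 537.)

No — net change +6 (cost rises by 6).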